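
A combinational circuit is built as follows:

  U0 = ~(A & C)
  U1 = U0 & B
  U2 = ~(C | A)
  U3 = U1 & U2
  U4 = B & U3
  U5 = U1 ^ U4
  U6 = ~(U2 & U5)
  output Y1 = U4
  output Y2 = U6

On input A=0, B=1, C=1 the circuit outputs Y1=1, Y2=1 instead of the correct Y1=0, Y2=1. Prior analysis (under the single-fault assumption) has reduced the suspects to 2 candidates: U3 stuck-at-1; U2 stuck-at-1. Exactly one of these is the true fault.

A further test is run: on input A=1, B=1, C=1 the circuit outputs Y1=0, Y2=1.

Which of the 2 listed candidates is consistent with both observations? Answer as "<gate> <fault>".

U2 stuck-at-1

Evaluate each candidate on input A=1, B=1, C=1:
  U3 stuck-at-1: U0=0, U1=0, U2=0, U3=1 [stuck-at-1], U4=1, U5=1, U6=1 → Y1=1, Y2=1 — eliminated
  U2 stuck-at-1: U0=0, U1=0, U2=1 [stuck-at-1], U3=0, U4=0, U5=0, U6=1 → Y1=0, Y2=1 — matches
Only U2 stuck-at-1 reproduces the observed Y1=0, Y2=1.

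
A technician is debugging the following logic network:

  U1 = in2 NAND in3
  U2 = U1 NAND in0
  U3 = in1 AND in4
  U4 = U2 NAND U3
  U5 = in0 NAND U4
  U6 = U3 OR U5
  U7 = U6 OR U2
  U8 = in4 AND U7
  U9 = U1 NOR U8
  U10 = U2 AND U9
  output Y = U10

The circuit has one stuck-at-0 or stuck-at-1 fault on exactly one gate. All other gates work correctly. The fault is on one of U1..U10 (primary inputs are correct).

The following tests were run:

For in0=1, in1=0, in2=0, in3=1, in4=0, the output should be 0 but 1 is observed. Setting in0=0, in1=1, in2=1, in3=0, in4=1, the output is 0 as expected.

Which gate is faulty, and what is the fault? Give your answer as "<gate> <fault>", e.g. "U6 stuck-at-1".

Fault-free values for test 1 (in0=1, in1=0, in2=0, in3=1, in4=0): U1=1, U2=0, U3=0, U4=1, U5=0, U6=0, U7=0, U8=0, U9=0, U10=0, giving Y=0. Observed 1.
Test 1: faults giving observed 1 are {U1 stuck-at-0, U10 stuck-at-1}.
Test 2 (in0=0, in1=1, in2=1, in3=0, in4=1): fault-free U1=1, U2=1, U3=1, U4=0, U5=1, U6=1, U7=1, U8=1, U9=0, U10=0 → 0; observed 0. Eliminates U10 stuck-at-1.
Only U1 stuck-at-0 is consistent with every test.

U1 stuck-at-0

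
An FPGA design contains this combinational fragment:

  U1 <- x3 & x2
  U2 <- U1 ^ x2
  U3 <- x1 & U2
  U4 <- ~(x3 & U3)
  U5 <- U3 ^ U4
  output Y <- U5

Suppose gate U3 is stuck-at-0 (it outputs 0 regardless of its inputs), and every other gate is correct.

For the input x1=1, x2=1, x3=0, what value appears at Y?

Propagate with U3 forced: U1=0, U2=1, U3=0 [stuck-at-0], U4=1, U5=1.
So Y = 1. (Without the fault it would be 0.)

1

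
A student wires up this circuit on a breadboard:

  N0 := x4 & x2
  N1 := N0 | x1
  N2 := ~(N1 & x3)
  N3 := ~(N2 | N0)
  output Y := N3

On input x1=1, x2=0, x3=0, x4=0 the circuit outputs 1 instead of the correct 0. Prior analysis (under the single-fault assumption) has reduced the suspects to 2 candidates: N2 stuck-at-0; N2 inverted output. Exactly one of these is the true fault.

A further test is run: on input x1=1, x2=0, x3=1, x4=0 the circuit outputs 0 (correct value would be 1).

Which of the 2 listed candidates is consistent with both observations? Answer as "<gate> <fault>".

Evaluate each candidate on input x1=1, x2=0, x3=1, x4=0:
  N2 stuck-at-0: N0=0, N1=1, N2=0 [stuck-at-0], N3=1 → 1 — eliminated
  N2 inverted output: N0=0, N1=1, N2=1 [inverted output], N3=0 → 0 — matches
Only N2 inverted output reproduces the observed 0.

N2 inverted output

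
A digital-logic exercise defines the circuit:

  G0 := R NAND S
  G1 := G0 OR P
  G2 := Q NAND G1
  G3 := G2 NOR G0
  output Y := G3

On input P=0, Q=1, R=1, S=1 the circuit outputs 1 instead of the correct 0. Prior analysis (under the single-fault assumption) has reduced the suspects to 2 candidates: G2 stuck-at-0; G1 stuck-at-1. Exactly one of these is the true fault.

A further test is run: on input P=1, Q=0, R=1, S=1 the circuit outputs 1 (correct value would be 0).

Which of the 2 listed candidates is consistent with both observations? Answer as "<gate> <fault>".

G2 stuck-at-0

Evaluate each candidate on input P=1, Q=0, R=1, S=1:
  G2 stuck-at-0: G0=0, G1=1, G2=0 [stuck-at-0], G3=1 → 1 — matches
  G1 stuck-at-1: G0=0, G1=1 [stuck-at-1], G2=1, G3=0 → 0 — eliminated
Only G2 stuck-at-0 reproduces the observed 1.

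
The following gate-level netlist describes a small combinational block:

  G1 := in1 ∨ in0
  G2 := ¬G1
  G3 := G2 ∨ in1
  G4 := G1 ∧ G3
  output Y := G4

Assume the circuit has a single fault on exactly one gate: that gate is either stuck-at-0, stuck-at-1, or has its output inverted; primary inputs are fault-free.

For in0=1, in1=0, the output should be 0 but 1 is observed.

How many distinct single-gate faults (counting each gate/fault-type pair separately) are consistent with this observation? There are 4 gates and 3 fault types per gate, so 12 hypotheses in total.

6

Fault-free: G1=1, G2=0, G3=0, G4=0 → 0. Observed 1.
  G1 stuck-at-0: output 0 ✗
  G1 stuck-at-1: output 0 ✗
  G1 inverted output: output 0 ✗
  G2 stuck-at-0: output 0 ✗
  G2 stuck-at-1: output 1 ✓
  G2 inverted output: output 1 ✓
  G3 stuck-at-0: output 0 ✗
  G3 stuck-at-1: output 1 ✓
  G3 inverted output: output 1 ✓
  G4 stuck-at-0: output 0 ✗
  G4 stuck-at-1: output 1 ✓
  G4 inverted output: output 1 ✓
Consistent faults: {G2 stuck-at-1, G2 inverted output, G3 stuck-at-1, G3 inverted output, G4 stuck-at-1, G4 inverted output} — 6 in all.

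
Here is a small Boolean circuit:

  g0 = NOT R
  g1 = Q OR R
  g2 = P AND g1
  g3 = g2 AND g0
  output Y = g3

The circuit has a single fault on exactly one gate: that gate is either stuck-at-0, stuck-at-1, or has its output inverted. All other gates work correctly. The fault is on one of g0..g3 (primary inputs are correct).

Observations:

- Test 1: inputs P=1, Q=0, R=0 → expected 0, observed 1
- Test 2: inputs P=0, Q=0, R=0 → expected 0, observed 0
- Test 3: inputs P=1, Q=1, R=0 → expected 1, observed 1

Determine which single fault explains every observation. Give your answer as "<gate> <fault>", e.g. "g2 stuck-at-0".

g1 stuck-at-1

Fault-free values for test 1 (P=1, Q=0, R=0): g0=1, g1=0, g2=0, g3=0, giving Y=0. Observed 1.
Test 1: faults giving observed 1 are {g1 stuck-at-1, g1 inverted output, g2 stuck-at-1, g2 inverted output, g3 stuck-at-1, g3 inverted output}.
Test 2 (P=0, Q=0, R=0): fault-free g0=1, g1=0, g2=0, g3=0 → 0; observed 0. Eliminates g2 stuck-at-1, g2 inverted output, g3 stuck-at-1, g3 inverted output.
Test 3 (P=1, Q=1, R=0): fault-free g0=1, g1=1, g2=1, g3=1 → 1; observed 1. Eliminates g1 inverted output.
Only g1 stuck-at-1 is consistent with every test.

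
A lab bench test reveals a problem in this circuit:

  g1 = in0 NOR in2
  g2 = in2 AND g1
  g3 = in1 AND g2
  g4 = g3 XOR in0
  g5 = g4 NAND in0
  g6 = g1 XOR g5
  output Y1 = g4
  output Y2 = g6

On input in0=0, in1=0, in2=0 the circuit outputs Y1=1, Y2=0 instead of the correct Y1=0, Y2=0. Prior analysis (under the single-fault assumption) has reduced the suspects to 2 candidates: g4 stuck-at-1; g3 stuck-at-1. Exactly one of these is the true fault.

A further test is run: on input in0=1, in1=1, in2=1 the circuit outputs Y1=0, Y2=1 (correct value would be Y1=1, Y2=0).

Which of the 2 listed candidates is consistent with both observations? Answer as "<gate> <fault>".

Evaluate each candidate on input in0=1, in1=1, in2=1:
  g4 stuck-at-1: g1=0, g2=0, g3=0, g4=1 [stuck-at-1], g5=0, g6=0 → Y1=1, Y2=0 — eliminated
  g3 stuck-at-1: g1=0, g2=0, g3=1 [stuck-at-1], g4=0, g5=1, g6=1 → Y1=0, Y2=1 — matches
Only g3 stuck-at-1 reproduces the observed Y1=0, Y2=1.

g3 stuck-at-1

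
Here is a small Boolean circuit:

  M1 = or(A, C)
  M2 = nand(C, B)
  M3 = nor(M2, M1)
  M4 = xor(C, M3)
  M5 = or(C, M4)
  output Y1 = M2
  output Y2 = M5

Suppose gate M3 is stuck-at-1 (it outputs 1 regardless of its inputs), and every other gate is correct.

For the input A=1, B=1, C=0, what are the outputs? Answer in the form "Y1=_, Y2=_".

Propagate with M3 forced: M1=1, M2=1, M3=1 [stuck-at-1], M4=1, M5=1.
So the outputs are Y1=1, Y2=1. (Without the fault they would be Y1=1, Y2=0.)

Y1=1, Y2=1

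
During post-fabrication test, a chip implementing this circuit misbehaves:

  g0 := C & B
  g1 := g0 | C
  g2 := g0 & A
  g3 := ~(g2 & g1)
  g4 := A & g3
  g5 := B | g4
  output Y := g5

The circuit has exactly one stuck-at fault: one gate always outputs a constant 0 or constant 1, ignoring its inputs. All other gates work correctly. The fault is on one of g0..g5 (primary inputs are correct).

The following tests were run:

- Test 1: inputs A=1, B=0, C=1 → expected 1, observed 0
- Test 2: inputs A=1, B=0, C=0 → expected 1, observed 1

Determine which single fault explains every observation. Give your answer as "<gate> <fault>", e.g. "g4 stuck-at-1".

g2 stuck-at-1

Fault-free values for test 1 (A=1, B=0, C=1): g0=0, g1=1, g2=0, g3=1, g4=1, g5=1, giving Y=1. Observed 0.
Test 1: faults giving observed 0 are {g0 stuck-at-1, g2 stuck-at-1, g3 stuck-at-0, g4 stuck-at-0, g5 stuck-at-0}.
Test 2 (A=1, B=0, C=0): fault-free g0=0, g1=0, g2=0, g3=1, g4=1, g5=1 → 1; observed 1. Eliminates g0 stuck-at-1, g3 stuck-at-0, g4 stuck-at-0, g5 stuck-at-0.
Only g2 stuck-at-1 is consistent with every test.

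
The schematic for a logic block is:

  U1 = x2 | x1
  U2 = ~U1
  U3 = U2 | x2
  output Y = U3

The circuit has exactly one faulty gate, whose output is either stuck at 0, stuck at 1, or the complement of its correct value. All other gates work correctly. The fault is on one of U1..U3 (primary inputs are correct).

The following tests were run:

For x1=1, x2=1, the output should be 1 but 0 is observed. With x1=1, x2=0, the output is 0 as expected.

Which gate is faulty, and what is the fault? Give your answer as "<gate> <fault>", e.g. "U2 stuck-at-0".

Fault-free values for test 1 (x1=1, x2=1): U1=1, U2=0, U3=1, giving Y=1. Observed 0.
Test 1: faults giving observed 0 are {U3 stuck-at-0, U3 inverted output}.
Test 2 (x1=1, x2=0): fault-free U1=1, U2=0, U3=0 → 0; observed 0. Eliminates U3 inverted output.
Only U3 stuck-at-0 is consistent with every test.

U3 stuck-at-0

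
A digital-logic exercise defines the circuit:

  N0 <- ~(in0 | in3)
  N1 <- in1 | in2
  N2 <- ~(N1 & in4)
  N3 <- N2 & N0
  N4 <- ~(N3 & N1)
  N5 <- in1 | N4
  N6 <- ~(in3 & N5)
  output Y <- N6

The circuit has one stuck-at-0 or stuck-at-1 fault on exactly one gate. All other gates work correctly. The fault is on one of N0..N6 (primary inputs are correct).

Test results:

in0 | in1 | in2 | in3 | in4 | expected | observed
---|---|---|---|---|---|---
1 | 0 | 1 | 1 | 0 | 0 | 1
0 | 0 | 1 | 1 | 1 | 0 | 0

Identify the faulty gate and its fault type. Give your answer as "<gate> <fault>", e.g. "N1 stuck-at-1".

N0 stuck-at-1

Fault-free values for test 1 (in0=1, in1=0, in2=1, in3=1, in4=0): N0=0, N1=1, N2=1, N3=0, N4=1, N5=1, N6=0, giving Y=0. Observed 1.
Test 1: faults giving observed 1 are {N0 stuck-at-1, N3 stuck-at-1, N4 stuck-at-0, N5 stuck-at-0, N6 stuck-at-1}.
Test 2 (in0=0, in1=0, in2=1, in3=1, in4=1): fault-free N0=0, N1=1, N2=0, N3=0, N4=1, N5=1, N6=0 → 0; observed 0. Eliminates N3 stuck-at-1, N4 stuck-at-0, N5 stuck-at-0, N6 stuck-at-1.
Only N0 stuck-at-1 is consistent with every test.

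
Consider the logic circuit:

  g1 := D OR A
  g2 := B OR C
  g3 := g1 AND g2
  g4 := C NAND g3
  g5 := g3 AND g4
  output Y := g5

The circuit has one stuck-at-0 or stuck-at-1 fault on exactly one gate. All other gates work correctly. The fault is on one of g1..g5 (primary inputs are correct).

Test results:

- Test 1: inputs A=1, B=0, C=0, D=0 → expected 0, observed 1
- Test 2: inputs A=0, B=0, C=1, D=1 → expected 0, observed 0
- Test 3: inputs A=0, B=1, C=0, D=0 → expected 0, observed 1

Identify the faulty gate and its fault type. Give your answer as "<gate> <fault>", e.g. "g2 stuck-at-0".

g3 stuck-at-1

Fault-free values for test 1 (A=1, B=0, C=0, D=0): g1=1, g2=0, g3=0, g4=1, g5=0, giving Y=0. Observed 1.
Test 1: faults giving observed 1 are {g2 stuck-at-1, g3 stuck-at-1, g5 stuck-at-1}.
Test 2 (A=0, B=0, C=1, D=1): fault-free g1=1, g2=1, g3=1, g4=0, g5=0 → 0; observed 0. Eliminates g5 stuck-at-1.
Test 3 (A=0, B=1, C=0, D=0): fault-free g1=0, g2=1, g3=0, g4=1, g5=0 → 0; observed 1. Eliminates g2 stuck-at-1.
Only g3 stuck-at-1 is consistent with every test.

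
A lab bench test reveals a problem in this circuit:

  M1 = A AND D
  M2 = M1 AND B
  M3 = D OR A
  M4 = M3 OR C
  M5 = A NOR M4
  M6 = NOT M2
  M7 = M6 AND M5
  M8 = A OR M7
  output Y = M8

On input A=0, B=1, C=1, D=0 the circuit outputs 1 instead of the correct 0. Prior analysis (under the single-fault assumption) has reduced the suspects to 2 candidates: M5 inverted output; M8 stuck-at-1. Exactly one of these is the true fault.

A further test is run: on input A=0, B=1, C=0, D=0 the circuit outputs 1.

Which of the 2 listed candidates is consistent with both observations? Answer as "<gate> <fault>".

Evaluate each candidate on input A=0, B=1, C=0, D=0:
  M5 inverted output: M1=0, M2=0, M3=0, M4=0, M5=0 [inverted output], M6=1, M7=0, M8=0 → 0 — eliminated
  M8 stuck-at-1: M1=0, M2=0, M3=0, M4=0, M5=1, M6=1, M7=1, M8=1 [stuck-at-1] → 1 — matches
Only M8 stuck-at-1 reproduces the observed 1.

M8 stuck-at-1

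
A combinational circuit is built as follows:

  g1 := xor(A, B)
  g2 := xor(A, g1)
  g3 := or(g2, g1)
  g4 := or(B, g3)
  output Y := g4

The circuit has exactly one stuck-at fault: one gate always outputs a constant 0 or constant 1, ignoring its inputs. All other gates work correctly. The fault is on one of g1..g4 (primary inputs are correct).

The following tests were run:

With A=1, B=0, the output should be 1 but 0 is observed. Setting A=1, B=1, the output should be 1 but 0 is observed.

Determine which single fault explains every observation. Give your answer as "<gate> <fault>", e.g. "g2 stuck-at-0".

Fault-free values for test 1 (A=1, B=0): g1=1, g2=0, g3=1, g4=1, giving Y=1. Observed 0.
Test 1: faults giving observed 0 are {g3 stuck-at-0, g4 stuck-at-0}.
Test 2 (A=1, B=1): fault-free g1=0, g2=1, g3=1, g4=1 → 1; observed 0. Eliminates g3 stuck-at-0.
Only g4 stuck-at-0 is consistent with every test.

g4 stuck-at-0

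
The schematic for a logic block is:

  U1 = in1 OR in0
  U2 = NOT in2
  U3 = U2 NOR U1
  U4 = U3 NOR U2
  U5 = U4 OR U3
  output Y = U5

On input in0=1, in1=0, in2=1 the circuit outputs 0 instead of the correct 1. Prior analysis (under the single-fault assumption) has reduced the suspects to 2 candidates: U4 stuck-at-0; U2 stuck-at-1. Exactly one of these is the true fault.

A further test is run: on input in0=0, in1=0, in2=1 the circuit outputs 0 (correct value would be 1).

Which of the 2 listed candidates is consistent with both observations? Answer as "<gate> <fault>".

U2 stuck-at-1

Evaluate each candidate on input in0=0, in1=0, in2=1:
  U4 stuck-at-0: U1=0, U2=0, U3=1, U4=0 [stuck-at-0], U5=1 → 1 — eliminated
  U2 stuck-at-1: U1=0, U2=1 [stuck-at-1], U3=0, U4=0, U5=0 → 0 — matches
Only U2 stuck-at-1 reproduces the observed 0.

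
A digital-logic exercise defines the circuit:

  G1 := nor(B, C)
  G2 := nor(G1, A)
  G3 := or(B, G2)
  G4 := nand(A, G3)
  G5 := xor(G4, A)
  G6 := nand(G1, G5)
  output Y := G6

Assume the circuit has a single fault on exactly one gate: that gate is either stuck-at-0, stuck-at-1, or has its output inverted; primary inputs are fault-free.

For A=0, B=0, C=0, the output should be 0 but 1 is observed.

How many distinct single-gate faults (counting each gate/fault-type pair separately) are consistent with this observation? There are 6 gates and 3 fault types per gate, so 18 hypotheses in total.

8

Fault-free: G1=1, G2=0, G3=0, G4=1, G5=1, G6=0 → 0. Observed 1.
  G1: stuck-at-0, inverted output ✓; others ✗
  G2: none of the 3 fault types match ✗
  G3: none of the 3 fault types match ✗
  G4: stuck-at-0, inverted output ✓; others ✗
  G5: stuck-at-0, inverted output ✓; others ✗
  G6: stuck-at-1, inverted output ✓; others ✗
Consistent faults: {G1 stuck-at-0, G1 inverted output, G4 stuck-at-0, G4 inverted output, G5 stuck-at-0, G5 inverted output, G6 stuck-at-1, G6 inverted output} — 8 in all.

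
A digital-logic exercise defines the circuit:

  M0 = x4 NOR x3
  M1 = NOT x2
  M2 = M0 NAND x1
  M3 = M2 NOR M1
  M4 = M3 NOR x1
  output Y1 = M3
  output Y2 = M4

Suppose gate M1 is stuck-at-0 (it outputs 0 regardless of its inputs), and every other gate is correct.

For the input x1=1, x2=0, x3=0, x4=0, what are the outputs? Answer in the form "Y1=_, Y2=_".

Propagate with M1 forced: M0=1, M1=0 [stuck-at-0], M2=0, M3=1, M4=0.
So the outputs are Y1=1, Y2=0. (Without the fault they would be Y1=0, Y2=0.)

Y1=1, Y2=0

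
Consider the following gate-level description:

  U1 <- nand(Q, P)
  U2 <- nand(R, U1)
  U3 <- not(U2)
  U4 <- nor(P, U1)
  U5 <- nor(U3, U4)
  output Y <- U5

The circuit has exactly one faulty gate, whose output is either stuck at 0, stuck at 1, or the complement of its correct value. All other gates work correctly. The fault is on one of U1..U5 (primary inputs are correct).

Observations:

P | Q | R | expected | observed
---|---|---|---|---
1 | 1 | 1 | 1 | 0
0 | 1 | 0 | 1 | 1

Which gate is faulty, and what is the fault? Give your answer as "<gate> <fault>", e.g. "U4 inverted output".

Fault-free values for test 1 (P=1, Q=1, R=1): U1=0, U2=1, U3=0, U4=0, U5=1, giving Y=1. Observed 0.
Test 1: faults giving observed 0 are {U1 stuck-at-1, U1 inverted output, U2 stuck-at-0, U2 inverted output, U3 stuck-at-1, U3 inverted output, U4 stuck-at-1, U4 inverted output, U5 stuck-at-0, U5 inverted output}.
Test 2 (P=0, Q=1, R=0): fault-free U1=1, U2=1, U3=0, U4=0, U5=1 → 1; observed 1. Eliminates U1 inverted output, U2 stuck-at-0, U2 inverted output, U3 stuck-at-1, U3 inverted output, U4 stuck-at-1, U4 inverted output, U5 stuck-at-0, U5 inverted output.
Only U1 stuck-at-1 is consistent with every test.

U1 stuck-at-1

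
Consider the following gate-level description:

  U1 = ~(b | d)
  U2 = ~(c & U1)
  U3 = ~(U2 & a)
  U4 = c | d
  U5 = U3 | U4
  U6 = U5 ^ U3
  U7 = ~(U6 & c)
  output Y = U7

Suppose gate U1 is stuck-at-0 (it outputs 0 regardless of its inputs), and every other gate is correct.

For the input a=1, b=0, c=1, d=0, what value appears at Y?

Propagate with U1 forced: U1=0 [stuck-at-0], U2=1, U3=0, U4=1, U5=1, U6=1, U7=0.
So Y = 0. (Without the fault it would be 1.)

0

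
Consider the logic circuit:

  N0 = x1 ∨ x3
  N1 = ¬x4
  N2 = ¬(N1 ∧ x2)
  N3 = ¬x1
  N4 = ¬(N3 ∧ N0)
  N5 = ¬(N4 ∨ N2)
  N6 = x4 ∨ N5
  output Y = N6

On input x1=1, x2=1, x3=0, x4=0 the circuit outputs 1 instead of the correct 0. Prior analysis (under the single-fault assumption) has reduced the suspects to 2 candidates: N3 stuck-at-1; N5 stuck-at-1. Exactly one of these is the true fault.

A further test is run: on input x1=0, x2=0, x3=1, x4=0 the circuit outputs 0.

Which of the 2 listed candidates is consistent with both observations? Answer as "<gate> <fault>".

N3 stuck-at-1

Evaluate each candidate on input x1=0, x2=0, x3=1, x4=0:
  N3 stuck-at-1: N0=1, N1=1, N2=1, N3=1 [stuck-at-1], N4=0, N5=0, N6=0 → 0 — matches
  N5 stuck-at-1: N0=1, N1=1, N2=1, N3=1, N4=0, N5=1 [stuck-at-1], N6=1 → 1 — eliminated
Only N3 stuck-at-1 reproduces the observed 0.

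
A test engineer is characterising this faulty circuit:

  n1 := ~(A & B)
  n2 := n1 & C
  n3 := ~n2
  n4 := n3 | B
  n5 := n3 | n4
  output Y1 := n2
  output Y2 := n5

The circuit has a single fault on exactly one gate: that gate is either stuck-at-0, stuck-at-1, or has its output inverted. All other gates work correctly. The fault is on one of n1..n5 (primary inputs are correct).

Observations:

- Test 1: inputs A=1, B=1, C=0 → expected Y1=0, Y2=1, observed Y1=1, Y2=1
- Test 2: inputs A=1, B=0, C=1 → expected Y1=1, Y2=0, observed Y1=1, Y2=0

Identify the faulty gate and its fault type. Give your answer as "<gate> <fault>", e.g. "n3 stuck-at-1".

Fault-free values for test 1 (A=1, B=1, C=0): n1=0, n2=0, n3=1, n4=1, n5=1, giving Y1=0, Y2=1. Observed Y1=1, Y2=1.
Test 1: faults giving observed Y1=1, Y2=1 are {n2 stuck-at-1, n2 inverted output}.
Test 2 (A=1, B=0, C=1): fault-free n1=1, n2=1, n3=0, n4=0, n5=0 → Y1=1, Y2=0; observed Y1=1, Y2=0. Eliminates n2 inverted output.
Only n2 stuck-at-1 is consistent with every test.

n2 stuck-at-1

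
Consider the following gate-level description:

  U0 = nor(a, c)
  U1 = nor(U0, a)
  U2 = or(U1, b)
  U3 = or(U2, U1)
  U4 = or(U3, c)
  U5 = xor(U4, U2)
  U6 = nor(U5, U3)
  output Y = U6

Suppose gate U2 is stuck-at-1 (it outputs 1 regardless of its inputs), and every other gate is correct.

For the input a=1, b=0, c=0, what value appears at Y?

0

Propagate with U2 forced: U0=0, U1=0, U2=1 [stuck-at-1], U3=1, U4=1, U5=0, U6=0.
So Y = 0. (Without the fault it would be 1.)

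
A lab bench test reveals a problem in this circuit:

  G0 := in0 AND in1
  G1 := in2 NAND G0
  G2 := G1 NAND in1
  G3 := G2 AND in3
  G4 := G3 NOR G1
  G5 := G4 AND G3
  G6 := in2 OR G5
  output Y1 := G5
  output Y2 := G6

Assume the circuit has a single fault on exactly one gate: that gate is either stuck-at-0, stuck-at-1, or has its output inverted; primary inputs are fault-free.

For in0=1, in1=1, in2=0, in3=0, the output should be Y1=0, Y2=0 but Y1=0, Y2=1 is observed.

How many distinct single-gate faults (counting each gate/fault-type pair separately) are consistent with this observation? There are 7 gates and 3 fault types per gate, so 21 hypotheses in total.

2

Fault-free: G0=1, G1=1, G2=0, G3=0, G4=0, G5=0, G6=0 → Y1=0, Y2=0. Observed Y1=0, Y2=1.
  G0: none of the 3 fault types match ✗
  G1: none of the 3 fault types match ✗
  G2: none of the 3 fault types match ✗
  G3: none of the 3 fault types match ✗
  G4: none of the 3 fault types match ✗
  G5: none of the 3 fault types match ✗
  G6: stuck-at-1, inverted output ✓; others ✗
Consistent faults: {G6 stuck-at-1, G6 inverted output} — 2 in all.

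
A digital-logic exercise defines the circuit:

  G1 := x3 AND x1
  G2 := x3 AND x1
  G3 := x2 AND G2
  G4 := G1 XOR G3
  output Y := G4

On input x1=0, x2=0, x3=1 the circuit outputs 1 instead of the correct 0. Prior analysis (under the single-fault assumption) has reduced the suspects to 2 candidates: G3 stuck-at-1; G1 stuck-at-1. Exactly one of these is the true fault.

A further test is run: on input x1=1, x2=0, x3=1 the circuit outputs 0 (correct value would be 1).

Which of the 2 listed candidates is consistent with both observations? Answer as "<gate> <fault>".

G3 stuck-at-1

Evaluate each candidate on input x1=1, x2=0, x3=1:
  G3 stuck-at-1: G1=1, G2=1, G3=1 [stuck-at-1], G4=0 → 0 — matches
  G1 stuck-at-1: G1=1 [stuck-at-1], G2=1, G3=0, G4=1 → 1 — eliminated
Only G3 stuck-at-1 reproduces the observed 0.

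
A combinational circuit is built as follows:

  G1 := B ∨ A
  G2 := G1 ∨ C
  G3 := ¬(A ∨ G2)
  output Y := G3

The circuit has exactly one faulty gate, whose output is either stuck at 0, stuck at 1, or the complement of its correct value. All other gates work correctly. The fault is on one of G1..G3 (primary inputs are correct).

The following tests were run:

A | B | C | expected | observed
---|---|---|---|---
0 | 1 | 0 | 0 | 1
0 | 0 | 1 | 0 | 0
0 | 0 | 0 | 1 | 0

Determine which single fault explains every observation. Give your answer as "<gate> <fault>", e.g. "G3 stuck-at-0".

G1 inverted output

Fault-free values for test 1 (A=0, B=1, C=0): G1=1, G2=1, G3=0, giving Y=0. Observed 1.
Test 1: faults giving observed 1 are {G1 stuck-at-0, G1 inverted output, G2 stuck-at-0, G2 inverted output, G3 stuck-at-1, G3 inverted output}.
Test 2 (A=0, B=0, C=1): fault-free G1=0, G2=1, G3=0 → 0; observed 0. Eliminates G2 stuck-at-0, G2 inverted output, G3 stuck-at-1, G3 inverted output.
Test 3 (A=0, B=0, C=0): fault-free G1=0, G2=0, G3=1 → 1; observed 0. Eliminates G1 stuck-at-0.
Only G1 inverted output is consistent with every test.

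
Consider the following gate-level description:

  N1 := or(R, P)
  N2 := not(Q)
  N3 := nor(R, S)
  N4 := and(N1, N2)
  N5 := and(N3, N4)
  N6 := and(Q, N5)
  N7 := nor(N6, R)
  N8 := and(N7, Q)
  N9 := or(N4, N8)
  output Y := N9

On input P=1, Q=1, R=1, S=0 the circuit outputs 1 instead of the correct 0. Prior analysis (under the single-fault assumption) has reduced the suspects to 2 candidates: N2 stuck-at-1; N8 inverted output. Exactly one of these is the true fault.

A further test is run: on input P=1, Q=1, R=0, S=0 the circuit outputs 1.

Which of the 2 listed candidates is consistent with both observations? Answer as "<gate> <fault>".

N2 stuck-at-1

Evaluate each candidate on input P=1, Q=1, R=0, S=0:
  N2 stuck-at-1: N1=1, N2=1 [stuck-at-1], N3=1, N4=1, N5=1, N6=1, N7=0, N8=0, N9=1 → 1 — matches
  N8 inverted output: N1=1, N2=0, N3=1, N4=0, N5=0, N6=0, N7=1, N8=0 [inverted output], N9=0 → 0 — eliminated
Only N2 stuck-at-1 reproduces the observed 1.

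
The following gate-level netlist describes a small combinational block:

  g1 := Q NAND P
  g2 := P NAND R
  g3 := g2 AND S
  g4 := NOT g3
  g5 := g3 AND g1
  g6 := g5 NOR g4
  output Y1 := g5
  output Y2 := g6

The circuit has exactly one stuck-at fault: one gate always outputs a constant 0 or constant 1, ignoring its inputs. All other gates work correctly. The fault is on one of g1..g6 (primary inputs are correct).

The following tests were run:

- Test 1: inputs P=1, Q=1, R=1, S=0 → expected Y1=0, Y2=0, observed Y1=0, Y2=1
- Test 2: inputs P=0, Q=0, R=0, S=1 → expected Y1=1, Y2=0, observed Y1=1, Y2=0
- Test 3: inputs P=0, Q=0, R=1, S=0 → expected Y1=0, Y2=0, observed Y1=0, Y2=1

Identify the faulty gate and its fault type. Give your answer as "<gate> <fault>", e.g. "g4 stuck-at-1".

Fault-free values for test 1 (P=1, Q=1, R=1, S=0): g1=0, g2=0, g3=0, g4=1, g5=0, g6=0, giving Y1=0, Y2=0. Observed Y1=0, Y2=1.
Test 1: faults giving observed Y1=0, Y2=1 are {g3 stuck-at-1, g4 stuck-at-0, g6 stuck-at-1}.
Test 2 (P=0, Q=0, R=0, S=1): fault-free g1=1, g2=1, g3=1, g4=0, g5=1, g6=0 → Y1=1, Y2=0; observed Y1=1, Y2=0. Eliminates g6 stuck-at-1.
Test 3 (P=0, Q=0, R=1, S=0): fault-free g1=1, g2=1, g3=0, g4=1, g5=0, g6=0 → Y1=0, Y2=0; observed Y1=0, Y2=1. Eliminates g3 stuck-at-1.
Only g4 stuck-at-0 is consistent with every test.

g4 stuck-at-0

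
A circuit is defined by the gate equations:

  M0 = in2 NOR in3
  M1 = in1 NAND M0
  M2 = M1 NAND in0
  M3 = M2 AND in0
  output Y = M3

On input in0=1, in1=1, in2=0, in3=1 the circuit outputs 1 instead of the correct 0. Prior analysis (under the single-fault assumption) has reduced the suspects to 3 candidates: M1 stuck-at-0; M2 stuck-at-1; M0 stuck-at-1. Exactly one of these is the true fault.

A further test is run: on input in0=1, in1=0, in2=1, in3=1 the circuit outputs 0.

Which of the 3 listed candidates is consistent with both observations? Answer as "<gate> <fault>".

M0 stuck-at-1

Evaluate each candidate on input in0=1, in1=0, in2=1, in3=1:
  M1 stuck-at-0: M0=0, M1=0 [stuck-at-0], M2=1, M3=1 → 1 — eliminated
  M2 stuck-at-1: M0=0, M1=1, M2=1 [stuck-at-1], M3=1 → 1 — eliminated
  M0 stuck-at-1: M0=1 [stuck-at-1], M1=1, M2=0, M3=0 → 0 — matches
Only M0 stuck-at-1 reproduces the observed 0.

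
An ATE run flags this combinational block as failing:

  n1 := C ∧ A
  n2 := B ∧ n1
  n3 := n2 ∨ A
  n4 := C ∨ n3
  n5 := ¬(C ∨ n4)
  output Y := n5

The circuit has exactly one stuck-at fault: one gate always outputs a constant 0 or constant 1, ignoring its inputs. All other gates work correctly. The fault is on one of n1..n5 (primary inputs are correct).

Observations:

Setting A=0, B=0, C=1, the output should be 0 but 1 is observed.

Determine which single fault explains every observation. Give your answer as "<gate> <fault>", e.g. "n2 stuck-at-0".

Fault-free values for test 1 (A=0, B=0, C=1): n1=0, n2=0, n3=0, n4=1, n5=0, giving Y=0. Observed 1.
Test 1: faults giving observed 1 are {n5 stuck-at-1}.
Only n5 stuck-at-1 is consistent with every test.

n5 stuck-at-1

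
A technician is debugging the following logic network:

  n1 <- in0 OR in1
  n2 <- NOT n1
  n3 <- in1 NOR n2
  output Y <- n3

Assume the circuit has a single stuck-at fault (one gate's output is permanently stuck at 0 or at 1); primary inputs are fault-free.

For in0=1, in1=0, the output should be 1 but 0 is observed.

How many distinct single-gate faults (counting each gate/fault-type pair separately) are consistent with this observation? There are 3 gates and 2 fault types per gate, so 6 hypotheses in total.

Fault-free: n1=1, n2=0, n3=1 → 1. Observed 0.
  n1 stuck-at-0: output 0 ✓
  n1 stuck-at-1: output 1 ✗
  n2 stuck-at-0: output 1 ✗
  n2 stuck-at-1: output 0 ✓
  n3 stuck-at-0: output 0 ✓
  n3 stuck-at-1: output 1 ✗
Consistent faults: {n1 stuck-at-0, n2 stuck-at-1, n3 stuck-at-0} — 3 in all.

3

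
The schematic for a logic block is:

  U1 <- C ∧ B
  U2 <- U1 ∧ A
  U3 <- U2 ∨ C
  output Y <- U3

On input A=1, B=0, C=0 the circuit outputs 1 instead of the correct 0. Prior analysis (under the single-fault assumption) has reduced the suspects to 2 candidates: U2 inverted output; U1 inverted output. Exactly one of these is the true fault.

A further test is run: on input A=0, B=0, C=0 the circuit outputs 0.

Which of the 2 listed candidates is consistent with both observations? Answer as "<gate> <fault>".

Evaluate each candidate on input A=0, B=0, C=0:
  U2 inverted output: U1=0, U2=1 [inverted output], U3=1 → 1 — eliminated
  U1 inverted output: U1=1 [inverted output], U2=0, U3=0 → 0 — matches
Only U1 inverted output reproduces the observed 0.

U1 inverted output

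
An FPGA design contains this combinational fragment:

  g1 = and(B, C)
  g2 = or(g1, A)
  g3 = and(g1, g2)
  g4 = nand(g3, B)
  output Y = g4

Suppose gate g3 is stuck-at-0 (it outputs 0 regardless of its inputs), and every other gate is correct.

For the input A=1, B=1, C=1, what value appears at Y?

1

Propagate with g3 forced: g1=1, g2=1, g3=0 [stuck-at-0], g4=1.
So Y = 1. (Without the fault it would be 0.)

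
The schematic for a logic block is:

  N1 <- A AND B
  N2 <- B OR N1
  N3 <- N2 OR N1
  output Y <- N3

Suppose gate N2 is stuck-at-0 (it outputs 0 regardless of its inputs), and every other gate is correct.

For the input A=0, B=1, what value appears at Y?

0

Propagate with N2 forced: N1=0, N2=0 [stuck-at-0], N3=0.
So Y = 0. (Without the fault it would be 1.)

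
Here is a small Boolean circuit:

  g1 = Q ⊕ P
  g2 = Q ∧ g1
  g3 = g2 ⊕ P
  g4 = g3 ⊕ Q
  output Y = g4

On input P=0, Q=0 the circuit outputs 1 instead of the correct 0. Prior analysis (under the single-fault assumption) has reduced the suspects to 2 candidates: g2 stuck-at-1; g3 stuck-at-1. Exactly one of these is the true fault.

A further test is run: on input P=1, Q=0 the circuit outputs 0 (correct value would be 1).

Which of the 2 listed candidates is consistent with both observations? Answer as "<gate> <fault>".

g2 stuck-at-1

Evaluate each candidate on input P=1, Q=0:
  g2 stuck-at-1: g1=1, g2=1 [stuck-at-1], g3=0, g4=0 → 0 — matches
  g3 stuck-at-1: g1=1, g2=0, g3=1 [stuck-at-1], g4=1 → 1 — eliminated
Only g2 stuck-at-1 reproduces the observed 0.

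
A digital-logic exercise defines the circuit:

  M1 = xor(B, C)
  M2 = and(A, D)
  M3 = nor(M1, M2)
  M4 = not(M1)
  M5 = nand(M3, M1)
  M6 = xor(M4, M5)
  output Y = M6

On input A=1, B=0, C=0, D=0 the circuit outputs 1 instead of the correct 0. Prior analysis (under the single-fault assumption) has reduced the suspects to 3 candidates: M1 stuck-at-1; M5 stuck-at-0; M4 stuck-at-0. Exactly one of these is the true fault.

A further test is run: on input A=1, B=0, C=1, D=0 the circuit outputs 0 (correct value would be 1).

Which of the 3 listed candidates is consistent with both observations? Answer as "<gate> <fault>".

Evaluate each candidate on input A=1, B=0, C=1, D=0:
  M1 stuck-at-1: M1=1 [stuck-at-1], M2=0, M3=0, M4=0, M5=1, M6=1 → 1 — eliminated
  M5 stuck-at-0: M1=1, M2=0, M3=0, M4=0, M5=0 [stuck-at-0], M6=0 → 0 — matches
  M4 stuck-at-0: M1=1, M2=0, M3=0, M4=0 [stuck-at-0], M5=1, M6=1 → 1 — eliminated
Only M5 stuck-at-0 reproduces the observed 0.

M5 stuck-at-0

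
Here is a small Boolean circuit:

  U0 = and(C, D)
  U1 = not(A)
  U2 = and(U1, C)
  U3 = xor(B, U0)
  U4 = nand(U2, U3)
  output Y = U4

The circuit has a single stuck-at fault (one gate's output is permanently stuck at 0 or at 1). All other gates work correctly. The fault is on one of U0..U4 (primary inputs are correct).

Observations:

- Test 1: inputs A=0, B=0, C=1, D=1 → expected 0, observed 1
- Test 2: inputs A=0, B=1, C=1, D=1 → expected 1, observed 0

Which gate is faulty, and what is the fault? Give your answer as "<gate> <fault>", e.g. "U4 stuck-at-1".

Fault-free values for test 1 (A=0, B=0, C=1, D=1): U0=1, U1=1, U2=1, U3=1, U4=0, giving Y=0. Observed 1.
Test 1: faults giving observed 1 are {U0 stuck-at-0, U1 stuck-at-0, U2 stuck-at-0, U3 stuck-at-0, U4 stuck-at-1}.
Test 2 (A=0, B=1, C=1, D=1): fault-free U0=1, U1=1, U2=1, U3=0, U4=1 → 1; observed 0. Eliminates U1 stuck-at-0, U2 stuck-at-0, U3 stuck-at-0, U4 stuck-at-1.
Only U0 stuck-at-0 is consistent with every test.

U0 stuck-at-0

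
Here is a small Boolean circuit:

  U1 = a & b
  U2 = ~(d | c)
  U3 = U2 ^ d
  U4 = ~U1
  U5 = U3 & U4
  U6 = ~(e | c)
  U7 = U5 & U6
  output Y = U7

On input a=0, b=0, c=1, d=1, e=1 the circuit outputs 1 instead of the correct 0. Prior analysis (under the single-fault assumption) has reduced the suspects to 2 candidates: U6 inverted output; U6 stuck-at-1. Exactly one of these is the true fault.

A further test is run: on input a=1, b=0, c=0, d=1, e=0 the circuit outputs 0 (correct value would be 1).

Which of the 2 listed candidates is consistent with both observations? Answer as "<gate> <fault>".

U6 inverted output

Evaluate each candidate on input a=1, b=0, c=0, d=1, e=0:
  U6 inverted output: U1=0, U2=0, U3=1, U4=1, U5=1, U6=0 [inverted output], U7=0 → 0 — matches
  U6 stuck-at-1: U1=0, U2=0, U3=1, U4=1, U5=1, U6=1 [stuck-at-1], U7=1 → 1 — eliminated
Only U6 inverted output reproduces the observed 0.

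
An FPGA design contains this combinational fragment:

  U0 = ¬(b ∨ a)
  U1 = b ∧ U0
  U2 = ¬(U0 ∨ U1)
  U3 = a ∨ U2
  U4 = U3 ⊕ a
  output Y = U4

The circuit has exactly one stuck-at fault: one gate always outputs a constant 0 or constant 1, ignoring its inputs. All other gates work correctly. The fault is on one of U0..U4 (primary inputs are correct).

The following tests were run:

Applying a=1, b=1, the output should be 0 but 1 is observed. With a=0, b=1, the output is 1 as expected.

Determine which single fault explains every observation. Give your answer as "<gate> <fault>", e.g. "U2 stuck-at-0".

Fault-free values for test 1 (a=1, b=1): U0=0, U1=0, U2=1, U3=1, U4=0, giving Y=0. Observed 1.
Test 1: faults giving observed 1 are {U3 stuck-at-0, U4 stuck-at-1}.
Test 2 (a=0, b=1): fault-free U0=0, U1=0, U2=1, U3=1, U4=1 → 1; observed 1. Eliminates U3 stuck-at-0.
Only U4 stuck-at-1 is consistent with every test.

U4 stuck-at-1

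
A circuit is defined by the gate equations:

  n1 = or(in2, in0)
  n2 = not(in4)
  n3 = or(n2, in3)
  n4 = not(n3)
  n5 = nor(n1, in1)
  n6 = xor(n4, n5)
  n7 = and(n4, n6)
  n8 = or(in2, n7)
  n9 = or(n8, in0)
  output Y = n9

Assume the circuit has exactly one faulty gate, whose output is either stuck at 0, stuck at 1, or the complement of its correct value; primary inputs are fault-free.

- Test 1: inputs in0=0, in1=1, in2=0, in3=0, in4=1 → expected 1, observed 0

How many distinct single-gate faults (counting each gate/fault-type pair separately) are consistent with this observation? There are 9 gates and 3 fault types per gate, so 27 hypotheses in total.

Fault-free: n1=0, n2=0, n3=0, n4=1, n5=0, n6=1, n7=1, n8=1, n9=1 → 1. Observed 0.
  n1: none of the 3 fault types match ✗
  n2: stuck-at-1, inverted output ✓; others ✗
  n3: stuck-at-1, inverted output ✓; others ✗
  n4: stuck-at-0, inverted output ✓; others ✗
  n5: stuck-at-1, inverted output ✓; others ✗
  n6: stuck-at-0, inverted output ✓; others ✗
  n7: stuck-at-0, inverted output ✓; others ✗
  n8: stuck-at-0, inverted output ✓; others ✗
  n9: stuck-at-0, inverted output ✓; others ✗
Consistent faults: {n2 stuck-at-1, n2 inverted output, n3 stuck-at-1, n3 inverted output, n4 stuck-at-0, n4 inverted output, n5 stuck-at-1, n5 inverted output, n6 stuck-at-0, n6 inverted output, n7 stuck-at-0, n7 inverted output, n8 stuck-at-0, n8 inverted output, n9 stuck-at-0, n9 inverted output} — 16 in all.

16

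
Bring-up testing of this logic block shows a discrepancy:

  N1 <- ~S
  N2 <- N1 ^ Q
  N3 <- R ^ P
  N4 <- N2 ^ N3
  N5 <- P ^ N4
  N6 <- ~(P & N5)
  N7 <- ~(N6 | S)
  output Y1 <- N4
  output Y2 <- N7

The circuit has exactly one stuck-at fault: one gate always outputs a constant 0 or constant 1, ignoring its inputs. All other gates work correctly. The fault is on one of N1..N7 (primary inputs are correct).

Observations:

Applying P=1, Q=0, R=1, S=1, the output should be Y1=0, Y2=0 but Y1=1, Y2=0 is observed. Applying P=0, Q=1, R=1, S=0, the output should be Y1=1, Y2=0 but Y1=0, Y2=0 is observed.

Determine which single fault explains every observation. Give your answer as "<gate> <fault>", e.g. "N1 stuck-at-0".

Fault-free values for test 1 (P=1, Q=0, R=1, S=1): N1=0, N2=0, N3=0, N4=0, N5=1, N6=0, N7=0, giving Y1=0, Y2=0. Observed Y1=1, Y2=0.
Test 1: faults giving observed Y1=1, Y2=0 are {N1 stuck-at-1, N2 stuck-at-1, N3 stuck-at-1, N4 stuck-at-1}.
Test 2 (P=0, Q=1, R=1, S=0): fault-free N1=1, N2=0, N3=1, N4=1, N5=1, N6=1, N7=0 → Y1=1, Y2=0; observed Y1=0, Y2=0. Eliminates N1 stuck-at-1, N3 stuck-at-1, N4 stuck-at-1.
Only N2 stuck-at-1 is consistent with every test.

N2 stuck-at-1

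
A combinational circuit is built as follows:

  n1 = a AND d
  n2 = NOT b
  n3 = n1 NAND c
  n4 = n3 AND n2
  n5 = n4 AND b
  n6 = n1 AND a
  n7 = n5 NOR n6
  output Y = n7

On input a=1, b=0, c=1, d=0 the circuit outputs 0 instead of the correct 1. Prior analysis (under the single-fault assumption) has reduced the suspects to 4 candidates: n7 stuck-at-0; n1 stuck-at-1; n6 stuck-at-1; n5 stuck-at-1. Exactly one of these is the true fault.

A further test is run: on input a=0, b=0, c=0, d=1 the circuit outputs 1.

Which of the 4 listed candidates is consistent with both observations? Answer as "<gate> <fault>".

n1 stuck-at-1

Evaluate each candidate on input a=0, b=0, c=0, d=1:
  n7 stuck-at-0: n1=0, n2=1, n3=1, n4=1, n5=0, n6=0, n7=0 [stuck-at-0] → 0 — eliminated
  n1 stuck-at-1: n1=1 [stuck-at-1], n2=1, n3=1, n4=1, n5=0, n6=0, n7=1 → 1 — matches
  n6 stuck-at-1: n1=0, n2=1, n3=1, n4=1, n5=0, n6=1 [stuck-at-1], n7=0 → 0 — eliminated
  n5 stuck-at-1: n1=0, n2=1, n3=1, n4=1, n5=1 [stuck-at-1], n6=0, n7=0 → 0 — eliminated
Only n1 stuck-at-1 reproduces the observed 1.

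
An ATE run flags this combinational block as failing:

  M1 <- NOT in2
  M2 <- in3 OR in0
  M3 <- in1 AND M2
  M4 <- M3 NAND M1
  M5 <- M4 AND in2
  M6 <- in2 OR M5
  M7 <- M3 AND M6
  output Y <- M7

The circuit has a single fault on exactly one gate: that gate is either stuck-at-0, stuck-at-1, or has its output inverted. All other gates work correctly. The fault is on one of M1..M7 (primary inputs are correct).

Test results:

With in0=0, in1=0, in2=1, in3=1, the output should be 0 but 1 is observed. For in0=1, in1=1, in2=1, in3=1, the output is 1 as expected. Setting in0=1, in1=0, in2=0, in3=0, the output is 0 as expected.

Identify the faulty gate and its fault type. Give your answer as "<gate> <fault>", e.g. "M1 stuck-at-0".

Fault-free values for test 1 (in0=0, in1=0, in2=1, in3=1): M1=0, M2=1, M3=0, M4=1, M5=1, M6=1, M7=0, giving Y=0. Observed 1.
Test 1: faults giving observed 1 are {M3 stuck-at-1, M3 inverted output, M7 stuck-at-1, M7 inverted output}.
Test 2 (in0=1, in1=1, in2=1, in3=1): fault-free M1=0, M2=1, M3=1, M4=1, M5=1, M6=1, M7=1 → 1; observed 1. Eliminates M3 inverted output, M7 inverted output.
Test 3 (in0=1, in1=0, in2=0, in3=0): fault-free M1=1, M2=1, M3=0, M4=1, M5=0, M6=0, M7=0 → 0; observed 0. Eliminates M7 stuck-at-1.
Only M3 stuck-at-1 is consistent with every test.

M3 stuck-at-1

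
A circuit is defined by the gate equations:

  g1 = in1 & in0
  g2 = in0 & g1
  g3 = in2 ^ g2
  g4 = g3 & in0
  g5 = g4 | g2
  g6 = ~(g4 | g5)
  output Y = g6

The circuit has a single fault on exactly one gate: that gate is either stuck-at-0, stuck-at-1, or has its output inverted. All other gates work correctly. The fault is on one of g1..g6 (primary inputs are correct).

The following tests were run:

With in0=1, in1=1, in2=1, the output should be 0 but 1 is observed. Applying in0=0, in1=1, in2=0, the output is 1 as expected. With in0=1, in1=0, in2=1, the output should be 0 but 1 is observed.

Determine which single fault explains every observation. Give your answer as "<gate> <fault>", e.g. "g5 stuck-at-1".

Fault-free values for test 1 (in0=1, in1=1, in2=1): g1=1, g2=1, g3=0, g4=0, g5=1, g6=0, giving Y=0. Observed 1.
Test 1: faults giving observed 1 are {g5 stuck-at-0, g5 inverted output, g6 stuck-at-1, g6 inverted output}.
Test 2 (in0=0, in1=1, in2=0): fault-free g1=0, g2=0, g3=0, g4=0, g5=0, g6=1 → 1; observed 1. Eliminates g5 inverted output, g6 inverted output.
Test 3 (in0=1, in1=0, in2=1): fault-free g1=0, g2=0, g3=1, g4=1, g5=1, g6=0 → 0; observed 1. Eliminates g5 stuck-at-0.
Only g6 stuck-at-1 is consistent with every test.

g6 stuck-at-1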